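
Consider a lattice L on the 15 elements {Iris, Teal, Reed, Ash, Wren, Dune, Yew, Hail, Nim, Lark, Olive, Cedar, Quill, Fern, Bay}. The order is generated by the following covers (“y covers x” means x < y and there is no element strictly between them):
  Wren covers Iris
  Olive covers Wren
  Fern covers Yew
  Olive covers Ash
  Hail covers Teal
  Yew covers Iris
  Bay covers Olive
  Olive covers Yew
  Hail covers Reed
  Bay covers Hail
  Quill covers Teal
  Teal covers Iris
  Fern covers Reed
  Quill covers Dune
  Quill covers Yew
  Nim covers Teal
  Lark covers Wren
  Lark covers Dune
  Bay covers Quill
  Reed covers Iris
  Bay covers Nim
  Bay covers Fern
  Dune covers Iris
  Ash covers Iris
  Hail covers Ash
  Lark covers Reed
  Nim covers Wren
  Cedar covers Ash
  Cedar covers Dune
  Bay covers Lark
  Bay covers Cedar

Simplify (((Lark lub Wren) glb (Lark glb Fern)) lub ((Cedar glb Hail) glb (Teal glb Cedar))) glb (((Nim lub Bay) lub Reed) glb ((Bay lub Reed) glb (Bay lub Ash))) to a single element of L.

Reed

Lark ∨ Wren = Lark
Lark ∧ Fern = Reed
Lark ∧ Reed = Reed
Cedar ∧ Hail = Ash
Teal ∧ Cedar = Iris
Ash ∧ Iris = Iris
Reed ∨ Iris = Reed
Nim ∨ Bay = Bay
Bay ∨ Reed = Bay
Bay ∨ Reed = Bay
Bay ∨ Ash = Bay
Bay ∧ Bay = Bay
Bay ∧ Bay = Bay
Reed ∧ Bay = Reed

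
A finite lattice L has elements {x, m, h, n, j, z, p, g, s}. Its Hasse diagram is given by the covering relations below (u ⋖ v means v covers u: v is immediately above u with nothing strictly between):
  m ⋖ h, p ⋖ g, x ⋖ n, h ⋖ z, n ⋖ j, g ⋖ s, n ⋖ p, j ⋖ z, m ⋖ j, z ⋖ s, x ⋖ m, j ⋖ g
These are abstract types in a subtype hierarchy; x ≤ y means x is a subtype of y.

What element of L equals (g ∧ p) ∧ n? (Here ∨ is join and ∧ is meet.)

n

g ∧ p = p
p ∧ n = n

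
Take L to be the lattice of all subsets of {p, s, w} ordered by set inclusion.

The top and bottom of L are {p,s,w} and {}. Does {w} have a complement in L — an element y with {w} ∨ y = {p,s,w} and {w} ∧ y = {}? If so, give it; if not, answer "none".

{p,s}

Need y with {w} ∨ y = {p,s,w} and {w} ∧ y = {}.
Checking each element gives: {p,s}.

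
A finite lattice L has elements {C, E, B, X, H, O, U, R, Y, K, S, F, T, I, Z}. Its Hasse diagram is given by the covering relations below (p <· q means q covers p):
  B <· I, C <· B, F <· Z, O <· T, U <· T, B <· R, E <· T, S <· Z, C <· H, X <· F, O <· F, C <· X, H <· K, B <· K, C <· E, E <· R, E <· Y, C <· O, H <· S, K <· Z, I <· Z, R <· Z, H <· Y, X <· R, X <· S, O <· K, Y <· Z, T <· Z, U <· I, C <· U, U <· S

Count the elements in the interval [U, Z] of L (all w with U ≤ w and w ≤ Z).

5

The interval [U, Z] = {I, S, T, U, Z}, which has 5 elements.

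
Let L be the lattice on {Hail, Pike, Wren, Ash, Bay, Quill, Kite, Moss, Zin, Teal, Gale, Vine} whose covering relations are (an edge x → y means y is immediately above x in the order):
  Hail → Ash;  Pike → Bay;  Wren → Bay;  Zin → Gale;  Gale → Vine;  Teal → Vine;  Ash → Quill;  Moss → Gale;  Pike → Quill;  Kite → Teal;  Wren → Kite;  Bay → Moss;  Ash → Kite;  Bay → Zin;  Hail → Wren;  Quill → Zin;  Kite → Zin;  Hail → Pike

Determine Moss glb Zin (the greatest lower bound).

Bay

Common lower bounds of {Moss, Zin}: Bay, Hail, Pike, Wren.
The greatest among these is Bay.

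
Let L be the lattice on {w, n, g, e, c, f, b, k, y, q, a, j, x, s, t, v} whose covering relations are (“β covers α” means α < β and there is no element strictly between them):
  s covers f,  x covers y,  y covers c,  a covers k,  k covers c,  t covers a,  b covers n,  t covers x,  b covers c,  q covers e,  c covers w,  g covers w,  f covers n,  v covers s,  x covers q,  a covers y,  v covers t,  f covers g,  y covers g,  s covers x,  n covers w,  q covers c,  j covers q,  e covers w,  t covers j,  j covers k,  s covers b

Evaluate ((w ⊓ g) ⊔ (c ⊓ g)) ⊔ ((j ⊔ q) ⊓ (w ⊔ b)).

c

w ∧ g = w
c ∧ g = w
w ∨ w = w
j ∨ q = j
w ∨ b = b
j ∧ b = c
w ∨ c = c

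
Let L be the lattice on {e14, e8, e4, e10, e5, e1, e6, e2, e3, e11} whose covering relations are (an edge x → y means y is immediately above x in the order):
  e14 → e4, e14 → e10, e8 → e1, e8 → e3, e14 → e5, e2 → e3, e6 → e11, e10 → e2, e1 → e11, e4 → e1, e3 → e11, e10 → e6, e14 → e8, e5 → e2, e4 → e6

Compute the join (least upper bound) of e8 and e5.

Common upper bounds of {e8, e5}: e11, e3.
The least among these is e3.

e3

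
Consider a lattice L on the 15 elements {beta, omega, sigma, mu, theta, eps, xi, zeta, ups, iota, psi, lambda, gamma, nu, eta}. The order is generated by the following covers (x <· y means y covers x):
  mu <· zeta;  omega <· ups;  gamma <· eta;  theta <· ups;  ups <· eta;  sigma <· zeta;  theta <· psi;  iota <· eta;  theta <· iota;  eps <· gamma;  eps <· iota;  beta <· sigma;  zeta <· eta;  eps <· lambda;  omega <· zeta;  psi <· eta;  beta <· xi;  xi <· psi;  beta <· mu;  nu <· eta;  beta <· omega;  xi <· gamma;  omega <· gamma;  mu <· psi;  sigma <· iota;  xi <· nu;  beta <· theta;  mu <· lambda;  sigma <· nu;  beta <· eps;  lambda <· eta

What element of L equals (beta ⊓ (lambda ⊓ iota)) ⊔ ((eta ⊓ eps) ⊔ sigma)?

lambda ∧ iota = eps
beta ∧ eps = beta
eta ∧ eps = eps
eps ∨ sigma = iota
beta ∨ iota = iota

iota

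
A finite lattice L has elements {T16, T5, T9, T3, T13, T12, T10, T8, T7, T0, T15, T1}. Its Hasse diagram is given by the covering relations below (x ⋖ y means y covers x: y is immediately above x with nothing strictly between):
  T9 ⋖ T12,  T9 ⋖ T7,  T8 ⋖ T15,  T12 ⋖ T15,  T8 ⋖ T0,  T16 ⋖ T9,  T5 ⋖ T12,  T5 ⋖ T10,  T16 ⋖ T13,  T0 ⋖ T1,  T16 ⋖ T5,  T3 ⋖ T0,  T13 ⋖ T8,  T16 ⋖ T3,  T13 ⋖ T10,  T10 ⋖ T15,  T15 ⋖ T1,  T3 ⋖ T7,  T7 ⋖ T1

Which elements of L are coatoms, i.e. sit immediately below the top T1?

The coatoms are exactly the elements covered by T1: T0, T15, T7.

T0, T15, T7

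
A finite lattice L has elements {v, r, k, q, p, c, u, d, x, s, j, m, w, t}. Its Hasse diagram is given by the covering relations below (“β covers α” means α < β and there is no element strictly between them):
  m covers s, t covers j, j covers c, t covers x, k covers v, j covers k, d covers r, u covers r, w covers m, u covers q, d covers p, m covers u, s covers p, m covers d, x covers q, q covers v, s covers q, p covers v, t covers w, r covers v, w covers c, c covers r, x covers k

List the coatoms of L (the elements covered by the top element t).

The coatoms are exactly the elements covered by t: j, w, x.

j, w, x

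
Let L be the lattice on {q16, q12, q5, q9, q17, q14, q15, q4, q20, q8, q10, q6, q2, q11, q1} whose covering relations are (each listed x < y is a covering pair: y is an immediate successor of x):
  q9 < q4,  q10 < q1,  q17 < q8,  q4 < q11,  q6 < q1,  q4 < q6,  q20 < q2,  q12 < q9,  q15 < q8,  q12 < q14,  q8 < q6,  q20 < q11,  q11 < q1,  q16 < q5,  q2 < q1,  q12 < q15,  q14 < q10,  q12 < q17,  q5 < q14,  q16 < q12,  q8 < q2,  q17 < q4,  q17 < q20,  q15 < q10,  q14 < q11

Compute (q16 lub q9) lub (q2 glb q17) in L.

q16 ∨ q9 = q9
q2 ∧ q17 = q17
q9 ∨ q17 = q4

q4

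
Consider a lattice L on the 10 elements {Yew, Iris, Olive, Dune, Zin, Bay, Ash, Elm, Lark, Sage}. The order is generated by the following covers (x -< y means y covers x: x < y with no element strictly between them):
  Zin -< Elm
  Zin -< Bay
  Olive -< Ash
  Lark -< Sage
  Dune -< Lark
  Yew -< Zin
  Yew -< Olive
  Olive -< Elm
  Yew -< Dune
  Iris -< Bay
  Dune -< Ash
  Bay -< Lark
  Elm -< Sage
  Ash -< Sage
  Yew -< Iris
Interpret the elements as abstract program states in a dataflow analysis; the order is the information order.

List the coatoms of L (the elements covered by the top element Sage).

Ash, Elm, Lark

The coatoms are exactly the elements covered by Sage: Ash, Elm, Lark.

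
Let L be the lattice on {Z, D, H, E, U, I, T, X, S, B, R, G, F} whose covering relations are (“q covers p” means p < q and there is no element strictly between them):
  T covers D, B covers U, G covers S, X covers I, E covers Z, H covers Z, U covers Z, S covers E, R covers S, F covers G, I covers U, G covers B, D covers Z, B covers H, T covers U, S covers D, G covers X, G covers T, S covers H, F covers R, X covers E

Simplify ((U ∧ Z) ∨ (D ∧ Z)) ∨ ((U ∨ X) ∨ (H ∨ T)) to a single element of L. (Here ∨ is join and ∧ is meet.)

G

U ∧ Z = Z
D ∧ Z = Z
Z ∨ Z = Z
U ∨ X = X
H ∨ T = G
X ∨ G = G
Z ∨ G = G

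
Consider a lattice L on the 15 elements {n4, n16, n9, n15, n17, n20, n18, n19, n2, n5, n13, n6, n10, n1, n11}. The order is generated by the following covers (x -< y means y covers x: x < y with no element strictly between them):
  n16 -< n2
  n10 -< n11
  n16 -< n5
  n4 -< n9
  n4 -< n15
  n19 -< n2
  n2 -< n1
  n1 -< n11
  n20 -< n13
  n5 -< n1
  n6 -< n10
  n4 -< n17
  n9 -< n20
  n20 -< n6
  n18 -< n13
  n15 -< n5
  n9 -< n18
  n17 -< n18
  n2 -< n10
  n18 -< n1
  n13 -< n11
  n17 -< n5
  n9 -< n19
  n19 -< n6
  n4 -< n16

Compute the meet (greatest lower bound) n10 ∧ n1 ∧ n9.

Common lower bounds of {n10, n1, n9}: n4, n9.
The greatest among these is n9.

n9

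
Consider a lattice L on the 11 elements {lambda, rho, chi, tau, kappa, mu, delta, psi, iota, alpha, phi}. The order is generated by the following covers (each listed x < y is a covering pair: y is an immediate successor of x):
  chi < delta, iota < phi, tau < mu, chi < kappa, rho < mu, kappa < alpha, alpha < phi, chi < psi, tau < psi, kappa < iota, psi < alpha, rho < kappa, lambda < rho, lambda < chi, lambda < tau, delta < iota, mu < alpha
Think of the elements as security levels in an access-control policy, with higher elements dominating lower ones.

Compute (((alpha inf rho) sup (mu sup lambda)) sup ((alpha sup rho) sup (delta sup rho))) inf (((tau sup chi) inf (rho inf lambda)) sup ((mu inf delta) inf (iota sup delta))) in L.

lambda

alpha ∧ rho = rho
mu ∨ lambda = mu
rho ∨ mu = mu
alpha ∨ rho = alpha
delta ∨ rho = iota
alpha ∨ iota = phi
mu ∨ phi = phi
tau ∨ chi = psi
rho ∧ lambda = lambda
psi ∧ lambda = lambda
mu ∧ delta = lambda
iota ∨ delta = iota
lambda ∧ iota = lambda
lambda ∨ lambda = lambda
phi ∧ lambda = lambda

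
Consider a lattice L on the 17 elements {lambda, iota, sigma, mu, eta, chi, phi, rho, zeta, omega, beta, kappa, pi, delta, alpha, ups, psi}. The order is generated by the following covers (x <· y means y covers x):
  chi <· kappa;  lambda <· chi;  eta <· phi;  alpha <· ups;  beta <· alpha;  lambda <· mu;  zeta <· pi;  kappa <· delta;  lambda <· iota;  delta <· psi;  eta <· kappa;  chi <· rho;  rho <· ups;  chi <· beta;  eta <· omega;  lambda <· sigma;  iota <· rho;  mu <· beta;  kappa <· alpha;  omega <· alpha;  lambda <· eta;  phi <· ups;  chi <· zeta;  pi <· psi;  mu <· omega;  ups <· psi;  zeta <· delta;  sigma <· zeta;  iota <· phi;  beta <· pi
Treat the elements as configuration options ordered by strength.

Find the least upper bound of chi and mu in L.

Common upper bounds of {chi, mu}: alpha, beta, pi, psi, ups.
The least among these is beta.

beta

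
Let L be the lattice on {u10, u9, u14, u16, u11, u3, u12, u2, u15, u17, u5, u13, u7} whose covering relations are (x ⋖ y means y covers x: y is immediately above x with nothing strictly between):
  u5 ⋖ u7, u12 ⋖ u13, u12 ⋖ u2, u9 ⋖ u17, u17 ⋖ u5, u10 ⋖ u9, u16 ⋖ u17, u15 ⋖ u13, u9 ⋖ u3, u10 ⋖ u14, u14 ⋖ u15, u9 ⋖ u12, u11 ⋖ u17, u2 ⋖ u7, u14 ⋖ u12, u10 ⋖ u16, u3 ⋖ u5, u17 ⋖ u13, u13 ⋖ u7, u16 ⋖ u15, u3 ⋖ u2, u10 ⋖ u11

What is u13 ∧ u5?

Common lower bounds of {u13, u5}: u10, u11, u16, u17, u9.
The greatest among these is u17.

u17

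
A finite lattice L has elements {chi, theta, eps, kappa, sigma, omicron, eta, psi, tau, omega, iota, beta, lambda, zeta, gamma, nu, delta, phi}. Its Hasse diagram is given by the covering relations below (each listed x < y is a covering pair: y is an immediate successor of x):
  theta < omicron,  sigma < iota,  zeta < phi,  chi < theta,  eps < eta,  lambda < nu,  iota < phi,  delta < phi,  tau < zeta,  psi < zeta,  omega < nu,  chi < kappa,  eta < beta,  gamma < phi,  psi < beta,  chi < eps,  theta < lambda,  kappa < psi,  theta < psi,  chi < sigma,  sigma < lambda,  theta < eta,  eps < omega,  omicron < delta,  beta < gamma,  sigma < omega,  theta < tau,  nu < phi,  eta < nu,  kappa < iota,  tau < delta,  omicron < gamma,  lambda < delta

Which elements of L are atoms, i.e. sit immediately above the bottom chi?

The atoms are exactly the elements that cover chi: eps, kappa, sigma, theta.

eps, kappa, sigma, theta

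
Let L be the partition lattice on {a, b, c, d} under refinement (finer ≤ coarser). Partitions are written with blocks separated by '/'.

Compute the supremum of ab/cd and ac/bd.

The join of ab/cd and ac/bd merges any blocks that overlap across the partitions, giving abcd.

abcd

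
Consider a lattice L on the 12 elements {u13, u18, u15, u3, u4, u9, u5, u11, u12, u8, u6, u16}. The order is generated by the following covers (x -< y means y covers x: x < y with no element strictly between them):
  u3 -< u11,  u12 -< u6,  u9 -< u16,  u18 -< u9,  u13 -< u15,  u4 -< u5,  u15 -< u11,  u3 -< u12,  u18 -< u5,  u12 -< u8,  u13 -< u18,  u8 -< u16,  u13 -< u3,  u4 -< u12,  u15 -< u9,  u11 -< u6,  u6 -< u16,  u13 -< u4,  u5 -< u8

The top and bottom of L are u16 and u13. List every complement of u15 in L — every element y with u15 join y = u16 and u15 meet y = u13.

Need y with u15 ∨ y = u16 and u15 ∧ y = u13.
Checking each element gives: u5, u8.

u5, u8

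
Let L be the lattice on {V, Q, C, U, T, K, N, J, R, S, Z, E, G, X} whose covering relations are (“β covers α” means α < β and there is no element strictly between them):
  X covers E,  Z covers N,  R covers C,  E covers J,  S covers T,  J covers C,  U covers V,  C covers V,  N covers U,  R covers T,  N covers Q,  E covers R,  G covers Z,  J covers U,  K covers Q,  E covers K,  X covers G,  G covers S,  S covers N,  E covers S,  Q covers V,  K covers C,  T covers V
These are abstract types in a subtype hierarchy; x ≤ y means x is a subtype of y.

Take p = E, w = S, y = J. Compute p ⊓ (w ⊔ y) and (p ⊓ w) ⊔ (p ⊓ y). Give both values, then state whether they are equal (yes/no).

w ⊔ y = E, so p ⊓ (w ⊔ y) = E ⊓ E = E.
p ⊓ w = S and p ⊓ y = J, so (p ⊓ w) ⊔ (p ⊓ y) = S ⊔ J = E.
Equal: yes.

E; E; yes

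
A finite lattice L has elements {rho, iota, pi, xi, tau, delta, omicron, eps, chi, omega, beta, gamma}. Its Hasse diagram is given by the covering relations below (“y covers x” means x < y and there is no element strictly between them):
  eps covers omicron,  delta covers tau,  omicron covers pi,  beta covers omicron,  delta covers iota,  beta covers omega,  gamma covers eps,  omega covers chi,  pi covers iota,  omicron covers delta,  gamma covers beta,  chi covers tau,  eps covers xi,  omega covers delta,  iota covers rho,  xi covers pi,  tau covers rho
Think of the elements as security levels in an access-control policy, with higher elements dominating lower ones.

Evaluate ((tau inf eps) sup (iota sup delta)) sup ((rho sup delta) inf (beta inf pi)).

delta

tau ∧ eps = tau
iota ∨ delta = delta
tau ∨ delta = delta
rho ∨ delta = delta
beta ∧ pi = pi
delta ∧ pi = iota
delta ∨ iota = delta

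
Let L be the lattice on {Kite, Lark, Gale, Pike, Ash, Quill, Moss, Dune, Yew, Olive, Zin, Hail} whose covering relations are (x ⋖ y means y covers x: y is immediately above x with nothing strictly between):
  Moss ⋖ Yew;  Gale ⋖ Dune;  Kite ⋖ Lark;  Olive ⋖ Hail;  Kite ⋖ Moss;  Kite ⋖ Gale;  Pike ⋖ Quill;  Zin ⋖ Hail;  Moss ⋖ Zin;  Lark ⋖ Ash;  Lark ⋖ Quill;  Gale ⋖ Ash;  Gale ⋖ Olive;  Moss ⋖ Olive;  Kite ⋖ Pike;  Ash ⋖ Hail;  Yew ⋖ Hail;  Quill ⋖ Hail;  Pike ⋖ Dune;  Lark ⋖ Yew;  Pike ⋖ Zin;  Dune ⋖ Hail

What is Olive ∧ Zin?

Common lower bounds of {Olive, Zin}: Kite, Moss.
The greatest among these is Moss.

Moss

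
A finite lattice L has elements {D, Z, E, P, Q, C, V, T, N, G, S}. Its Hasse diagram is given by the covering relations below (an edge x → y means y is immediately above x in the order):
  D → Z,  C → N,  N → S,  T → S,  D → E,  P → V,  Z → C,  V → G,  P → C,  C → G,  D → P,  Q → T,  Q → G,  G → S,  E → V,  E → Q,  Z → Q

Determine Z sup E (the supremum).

Common upper bounds of {Z, E}: G, Q, S, T.
The least among these is Q.

Q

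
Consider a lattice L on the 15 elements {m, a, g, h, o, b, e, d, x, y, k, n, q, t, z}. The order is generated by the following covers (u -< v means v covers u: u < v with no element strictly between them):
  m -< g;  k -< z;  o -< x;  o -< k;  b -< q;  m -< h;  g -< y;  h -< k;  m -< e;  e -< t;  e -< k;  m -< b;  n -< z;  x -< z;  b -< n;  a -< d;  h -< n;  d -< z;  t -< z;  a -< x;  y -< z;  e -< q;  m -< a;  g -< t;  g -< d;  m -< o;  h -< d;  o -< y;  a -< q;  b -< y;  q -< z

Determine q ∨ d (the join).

z

Common upper bounds of {q, d}: z.
The least among these is z.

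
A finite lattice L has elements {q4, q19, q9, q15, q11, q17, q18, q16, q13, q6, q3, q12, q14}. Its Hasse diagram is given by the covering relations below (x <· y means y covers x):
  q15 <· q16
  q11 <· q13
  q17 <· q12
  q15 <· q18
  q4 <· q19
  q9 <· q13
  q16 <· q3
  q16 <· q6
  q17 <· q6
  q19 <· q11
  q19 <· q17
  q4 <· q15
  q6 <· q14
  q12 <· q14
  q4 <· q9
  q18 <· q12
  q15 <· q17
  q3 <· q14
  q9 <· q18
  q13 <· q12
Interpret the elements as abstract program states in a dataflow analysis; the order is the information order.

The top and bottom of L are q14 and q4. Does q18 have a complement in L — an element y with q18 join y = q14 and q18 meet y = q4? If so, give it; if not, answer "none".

For every candidate y, either q18 ∨ y ≠ q14 or q18 ∧ y ≠ q4; no complement exists.

none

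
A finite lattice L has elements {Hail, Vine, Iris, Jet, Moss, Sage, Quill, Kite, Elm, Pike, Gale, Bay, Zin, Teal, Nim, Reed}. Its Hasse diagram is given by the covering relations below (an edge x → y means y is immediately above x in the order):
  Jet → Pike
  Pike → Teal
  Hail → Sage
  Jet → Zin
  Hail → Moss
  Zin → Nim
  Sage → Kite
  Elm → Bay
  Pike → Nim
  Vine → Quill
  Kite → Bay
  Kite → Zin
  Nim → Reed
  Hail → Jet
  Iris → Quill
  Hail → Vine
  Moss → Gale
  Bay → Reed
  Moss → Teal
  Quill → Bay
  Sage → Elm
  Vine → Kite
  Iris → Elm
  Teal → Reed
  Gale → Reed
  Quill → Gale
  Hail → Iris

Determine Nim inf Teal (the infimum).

Common lower bounds of {Nim, Teal}: Hail, Jet, Pike.
The greatest among these is Pike.

Pike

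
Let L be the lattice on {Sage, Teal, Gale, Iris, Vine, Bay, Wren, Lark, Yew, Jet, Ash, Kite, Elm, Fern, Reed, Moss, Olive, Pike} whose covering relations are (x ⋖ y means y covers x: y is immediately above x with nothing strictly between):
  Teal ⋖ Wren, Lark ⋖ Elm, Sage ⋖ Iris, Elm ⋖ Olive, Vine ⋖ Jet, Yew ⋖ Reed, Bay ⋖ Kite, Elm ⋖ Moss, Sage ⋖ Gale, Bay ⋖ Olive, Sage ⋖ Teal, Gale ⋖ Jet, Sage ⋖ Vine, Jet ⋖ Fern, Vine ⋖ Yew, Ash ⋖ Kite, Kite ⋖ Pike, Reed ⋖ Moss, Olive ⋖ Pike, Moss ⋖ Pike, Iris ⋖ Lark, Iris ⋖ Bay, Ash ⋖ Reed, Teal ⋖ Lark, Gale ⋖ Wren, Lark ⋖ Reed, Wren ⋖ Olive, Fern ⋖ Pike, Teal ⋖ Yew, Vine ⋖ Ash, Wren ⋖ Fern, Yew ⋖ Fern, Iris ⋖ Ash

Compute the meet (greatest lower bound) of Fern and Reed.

Yew

Common lower bounds of {Fern, Reed}: Sage, Teal, Vine, Yew.
The greatest among these is Yew.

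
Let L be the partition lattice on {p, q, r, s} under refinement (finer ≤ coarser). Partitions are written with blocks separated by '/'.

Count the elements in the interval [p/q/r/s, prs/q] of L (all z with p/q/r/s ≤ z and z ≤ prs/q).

5

The interval [p/q/r/s, prs/q] = {p/q/r/s, p/q/rs, pr/q/s, prs/q, ps/q/r}, which has 5 elements.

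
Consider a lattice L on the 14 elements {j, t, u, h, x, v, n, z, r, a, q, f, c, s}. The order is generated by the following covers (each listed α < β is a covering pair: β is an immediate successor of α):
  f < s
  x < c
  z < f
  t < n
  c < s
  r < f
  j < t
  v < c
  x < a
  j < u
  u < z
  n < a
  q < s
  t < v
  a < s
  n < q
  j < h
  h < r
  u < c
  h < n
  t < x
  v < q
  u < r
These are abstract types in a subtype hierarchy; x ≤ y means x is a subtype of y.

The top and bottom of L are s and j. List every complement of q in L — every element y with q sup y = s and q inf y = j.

u, z

Need y with q ∨ y = s and q ∧ y = j.
Checking each element gives: u, z.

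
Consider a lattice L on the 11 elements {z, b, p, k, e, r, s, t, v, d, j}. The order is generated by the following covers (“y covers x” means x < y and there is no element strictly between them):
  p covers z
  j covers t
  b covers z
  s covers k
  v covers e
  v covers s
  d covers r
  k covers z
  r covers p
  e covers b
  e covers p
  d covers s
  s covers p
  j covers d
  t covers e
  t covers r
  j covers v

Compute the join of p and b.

Common upper bounds of {p, b}: e, j, t, v.
The least among these is e.

e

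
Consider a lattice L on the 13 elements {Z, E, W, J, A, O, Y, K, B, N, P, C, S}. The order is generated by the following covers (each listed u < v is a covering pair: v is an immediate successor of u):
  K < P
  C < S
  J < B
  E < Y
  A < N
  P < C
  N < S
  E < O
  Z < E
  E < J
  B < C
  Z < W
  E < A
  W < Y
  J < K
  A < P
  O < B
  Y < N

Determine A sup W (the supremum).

Common upper bounds of {A, W}: N, S.
The least among these is N.

N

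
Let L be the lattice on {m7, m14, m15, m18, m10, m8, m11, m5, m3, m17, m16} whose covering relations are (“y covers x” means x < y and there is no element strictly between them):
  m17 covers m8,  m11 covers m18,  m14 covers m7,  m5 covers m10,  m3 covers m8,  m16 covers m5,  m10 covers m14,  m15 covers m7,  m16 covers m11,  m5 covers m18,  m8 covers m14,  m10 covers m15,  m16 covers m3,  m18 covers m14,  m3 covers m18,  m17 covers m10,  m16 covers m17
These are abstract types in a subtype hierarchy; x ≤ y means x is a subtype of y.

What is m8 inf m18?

Common lower bounds of {m8, m18}: m14, m7.
The greatest among these is m14.

m14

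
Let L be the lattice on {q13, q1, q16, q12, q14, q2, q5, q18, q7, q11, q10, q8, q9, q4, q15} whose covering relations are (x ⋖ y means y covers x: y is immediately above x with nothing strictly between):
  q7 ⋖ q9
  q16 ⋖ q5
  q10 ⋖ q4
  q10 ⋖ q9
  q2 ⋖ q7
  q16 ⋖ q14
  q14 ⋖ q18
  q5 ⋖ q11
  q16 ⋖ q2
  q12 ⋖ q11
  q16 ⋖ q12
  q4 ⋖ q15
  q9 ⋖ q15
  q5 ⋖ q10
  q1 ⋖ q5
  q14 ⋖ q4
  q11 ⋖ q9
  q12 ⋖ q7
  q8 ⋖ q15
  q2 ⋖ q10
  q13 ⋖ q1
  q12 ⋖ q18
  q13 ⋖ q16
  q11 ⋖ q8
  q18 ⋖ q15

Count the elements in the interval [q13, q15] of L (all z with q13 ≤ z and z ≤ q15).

The interval [q13, q15] = {q1, q10, q11, q12, q13, q14, q15, q16, q18, q2, q4, q5, q7, q8, q9}, which has 15 elements.

15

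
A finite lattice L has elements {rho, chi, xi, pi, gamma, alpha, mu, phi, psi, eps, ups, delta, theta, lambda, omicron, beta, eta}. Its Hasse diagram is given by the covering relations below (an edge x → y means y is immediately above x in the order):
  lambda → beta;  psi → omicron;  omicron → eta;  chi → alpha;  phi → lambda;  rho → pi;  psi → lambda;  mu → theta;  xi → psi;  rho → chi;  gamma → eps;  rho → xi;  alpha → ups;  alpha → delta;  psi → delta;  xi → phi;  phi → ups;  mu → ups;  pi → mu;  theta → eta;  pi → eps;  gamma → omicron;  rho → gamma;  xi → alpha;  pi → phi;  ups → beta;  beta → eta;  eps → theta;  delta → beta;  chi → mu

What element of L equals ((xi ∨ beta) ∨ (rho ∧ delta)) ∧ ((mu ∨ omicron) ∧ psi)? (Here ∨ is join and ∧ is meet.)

xi ∨ beta = beta
rho ∧ delta = rho
beta ∨ rho = beta
mu ∨ omicron = eta
eta ∧ psi = psi
beta ∧ psi = psi

psi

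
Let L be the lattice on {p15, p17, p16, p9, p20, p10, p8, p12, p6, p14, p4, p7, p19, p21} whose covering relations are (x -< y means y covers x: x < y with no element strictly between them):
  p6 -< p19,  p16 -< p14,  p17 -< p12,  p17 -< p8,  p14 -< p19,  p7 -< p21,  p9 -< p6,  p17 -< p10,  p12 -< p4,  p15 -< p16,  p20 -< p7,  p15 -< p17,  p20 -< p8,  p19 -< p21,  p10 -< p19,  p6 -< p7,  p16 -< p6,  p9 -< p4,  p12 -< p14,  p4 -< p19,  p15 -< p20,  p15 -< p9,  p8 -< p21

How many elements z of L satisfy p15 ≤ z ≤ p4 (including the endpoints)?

The interval [p15, p4] = {p12, p15, p17, p4, p9}, which has 5 elements.

5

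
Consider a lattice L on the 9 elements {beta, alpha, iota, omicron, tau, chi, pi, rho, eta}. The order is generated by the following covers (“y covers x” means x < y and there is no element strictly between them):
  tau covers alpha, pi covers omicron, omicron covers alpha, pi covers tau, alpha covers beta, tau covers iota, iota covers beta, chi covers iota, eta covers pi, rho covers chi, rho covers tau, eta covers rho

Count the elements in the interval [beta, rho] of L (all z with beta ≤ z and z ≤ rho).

6

The interval [beta, rho] = {alpha, beta, chi, iota, rho, tau}, which has 6 elements.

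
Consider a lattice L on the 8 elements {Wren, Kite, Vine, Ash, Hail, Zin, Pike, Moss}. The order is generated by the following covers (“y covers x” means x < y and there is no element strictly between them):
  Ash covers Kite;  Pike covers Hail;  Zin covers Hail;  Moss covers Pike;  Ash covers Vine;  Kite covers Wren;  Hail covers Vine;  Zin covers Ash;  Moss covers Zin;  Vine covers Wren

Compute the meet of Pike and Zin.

Common lower bounds of {Pike, Zin}: Hail, Vine, Wren.
The greatest among these is Hail.

Hail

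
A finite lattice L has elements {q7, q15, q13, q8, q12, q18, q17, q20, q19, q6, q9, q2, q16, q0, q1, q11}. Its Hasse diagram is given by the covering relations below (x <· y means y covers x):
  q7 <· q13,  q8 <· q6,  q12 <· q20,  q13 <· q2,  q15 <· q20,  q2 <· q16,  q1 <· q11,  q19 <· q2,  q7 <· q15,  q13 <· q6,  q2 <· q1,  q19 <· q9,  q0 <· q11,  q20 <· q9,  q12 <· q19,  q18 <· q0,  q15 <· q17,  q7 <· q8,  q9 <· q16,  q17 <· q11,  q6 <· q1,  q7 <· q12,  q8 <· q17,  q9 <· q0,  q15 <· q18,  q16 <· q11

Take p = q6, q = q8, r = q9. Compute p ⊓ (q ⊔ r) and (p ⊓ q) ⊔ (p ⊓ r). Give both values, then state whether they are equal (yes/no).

q ⊔ r = q11, so p ⊓ (q ⊔ r) = q6 ⊓ q11 = q6.
p ⊓ q = q8 and p ⊓ r = q7, so (p ⊓ q) ⊔ (p ⊓ r) = q8 ⊔ q7 = q8.
Equal: no.

q6; q8; no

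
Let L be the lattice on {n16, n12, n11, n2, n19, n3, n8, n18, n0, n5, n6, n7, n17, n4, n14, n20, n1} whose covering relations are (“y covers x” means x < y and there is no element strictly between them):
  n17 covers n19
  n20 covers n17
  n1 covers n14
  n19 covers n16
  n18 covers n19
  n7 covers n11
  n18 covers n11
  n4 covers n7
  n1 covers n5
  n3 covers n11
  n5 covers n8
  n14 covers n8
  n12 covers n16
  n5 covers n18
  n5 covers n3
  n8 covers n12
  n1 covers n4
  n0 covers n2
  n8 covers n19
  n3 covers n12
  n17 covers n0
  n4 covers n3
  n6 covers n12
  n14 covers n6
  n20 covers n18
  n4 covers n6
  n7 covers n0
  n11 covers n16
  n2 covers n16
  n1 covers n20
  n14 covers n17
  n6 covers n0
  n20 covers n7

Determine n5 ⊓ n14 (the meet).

n8

Common lower bounds of {n5, n14}: n12, n16, n19, n8.
The greatest among these is n8.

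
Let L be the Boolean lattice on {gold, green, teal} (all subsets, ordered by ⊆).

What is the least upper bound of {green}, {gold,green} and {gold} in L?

Under ⊆, join is union: {green} ∪ {gold,green} ∪ {gold} = {gold,green}.

{gold,green}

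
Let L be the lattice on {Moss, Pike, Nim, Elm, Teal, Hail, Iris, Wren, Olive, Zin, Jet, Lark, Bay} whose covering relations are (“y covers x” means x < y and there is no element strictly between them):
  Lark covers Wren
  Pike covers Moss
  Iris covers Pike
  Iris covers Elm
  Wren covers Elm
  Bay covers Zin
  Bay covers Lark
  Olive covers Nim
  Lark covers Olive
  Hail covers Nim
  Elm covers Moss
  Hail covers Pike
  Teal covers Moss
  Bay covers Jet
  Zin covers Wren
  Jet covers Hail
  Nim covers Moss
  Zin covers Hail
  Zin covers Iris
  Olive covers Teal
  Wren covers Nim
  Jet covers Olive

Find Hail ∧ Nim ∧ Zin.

Nim

Common lower bounds of {Hail, Nim, Zin}: Moss, Nim.
The greatest among these is Nim.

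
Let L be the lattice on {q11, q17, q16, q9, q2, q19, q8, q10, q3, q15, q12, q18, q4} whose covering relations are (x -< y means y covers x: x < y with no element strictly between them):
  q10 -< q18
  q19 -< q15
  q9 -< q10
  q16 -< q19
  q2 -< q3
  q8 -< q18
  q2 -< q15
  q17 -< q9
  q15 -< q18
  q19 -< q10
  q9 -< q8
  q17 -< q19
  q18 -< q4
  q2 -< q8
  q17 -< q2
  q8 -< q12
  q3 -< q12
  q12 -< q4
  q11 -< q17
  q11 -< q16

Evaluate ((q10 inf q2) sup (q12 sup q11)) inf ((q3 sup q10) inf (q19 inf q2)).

q10 ∧ q2 = q17
q12 ∨ q11 = q12
q17 ∨ q12 = q12
q3 ∨ q10 = q4
q19 ∧ q2 = q17
q4 ∧ q17 = q17
q12 ∧ q17 = q17

q17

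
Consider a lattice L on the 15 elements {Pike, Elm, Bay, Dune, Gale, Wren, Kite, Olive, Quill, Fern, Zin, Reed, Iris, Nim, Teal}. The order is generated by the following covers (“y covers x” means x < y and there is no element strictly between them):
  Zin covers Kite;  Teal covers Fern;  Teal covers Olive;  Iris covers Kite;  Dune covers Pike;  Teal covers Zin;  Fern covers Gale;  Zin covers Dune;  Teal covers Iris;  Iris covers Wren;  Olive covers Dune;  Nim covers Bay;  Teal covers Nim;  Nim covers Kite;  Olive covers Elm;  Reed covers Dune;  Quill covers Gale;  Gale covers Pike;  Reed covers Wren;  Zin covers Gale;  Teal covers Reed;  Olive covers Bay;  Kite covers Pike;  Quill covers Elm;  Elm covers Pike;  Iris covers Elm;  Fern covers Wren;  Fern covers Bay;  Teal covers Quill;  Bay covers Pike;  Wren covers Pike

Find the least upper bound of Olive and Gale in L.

Common upper bounds of {Olive, Gale}: Teal.
The least among these is Teal.

Teal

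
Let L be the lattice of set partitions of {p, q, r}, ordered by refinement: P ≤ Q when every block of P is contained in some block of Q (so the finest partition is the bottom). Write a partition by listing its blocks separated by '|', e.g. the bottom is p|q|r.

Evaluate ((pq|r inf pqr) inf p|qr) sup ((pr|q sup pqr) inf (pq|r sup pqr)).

pqr

pq|r ∧ pqr = pq|r
pq|r ∧ p|qr = p|q|r
pr|q ∨ pqr = pqr
pq|r ∨ pqr = pqr
pqr ∧ pqr = pqr
p|q|r ∨ pqr = pqr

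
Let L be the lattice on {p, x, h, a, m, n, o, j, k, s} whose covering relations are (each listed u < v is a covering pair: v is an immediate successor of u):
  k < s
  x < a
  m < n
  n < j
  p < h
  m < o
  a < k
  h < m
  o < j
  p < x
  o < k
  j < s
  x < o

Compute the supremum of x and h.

Common upper bounds of {x, h}: j, k, o, s.
The least among these is o.

o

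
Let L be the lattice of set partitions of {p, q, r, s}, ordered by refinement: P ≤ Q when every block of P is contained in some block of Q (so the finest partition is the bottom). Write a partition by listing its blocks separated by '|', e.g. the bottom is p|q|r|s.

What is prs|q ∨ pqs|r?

The join of prs|q and pqs|r merges any blocks that overlap across the partitions, giving pqrs.

pqrs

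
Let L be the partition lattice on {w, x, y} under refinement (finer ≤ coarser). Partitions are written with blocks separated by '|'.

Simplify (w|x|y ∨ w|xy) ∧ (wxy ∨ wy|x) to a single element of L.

w|x|y ∨ w|xy = w|xy
wxy ∨ wy|x = wxy
w|xy ∧ wxy = w|xy

w|xy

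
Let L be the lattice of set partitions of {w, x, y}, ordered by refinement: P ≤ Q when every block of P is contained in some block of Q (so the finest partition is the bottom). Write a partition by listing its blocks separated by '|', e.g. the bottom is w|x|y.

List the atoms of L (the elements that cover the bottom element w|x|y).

wx|y, wy|x, w|xy

The atoms are exactly the elements that cover w|x|y: wx|y, wy|x, w|xy.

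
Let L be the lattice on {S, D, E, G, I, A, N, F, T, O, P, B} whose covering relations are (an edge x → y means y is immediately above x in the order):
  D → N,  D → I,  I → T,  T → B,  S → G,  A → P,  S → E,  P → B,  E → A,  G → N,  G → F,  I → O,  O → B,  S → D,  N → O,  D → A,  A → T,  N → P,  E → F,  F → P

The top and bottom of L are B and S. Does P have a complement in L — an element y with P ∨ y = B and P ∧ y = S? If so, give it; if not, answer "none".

For every candidate y, either P ∨ y ≠ B or P ∧ y ≠ S; no complement exists.

none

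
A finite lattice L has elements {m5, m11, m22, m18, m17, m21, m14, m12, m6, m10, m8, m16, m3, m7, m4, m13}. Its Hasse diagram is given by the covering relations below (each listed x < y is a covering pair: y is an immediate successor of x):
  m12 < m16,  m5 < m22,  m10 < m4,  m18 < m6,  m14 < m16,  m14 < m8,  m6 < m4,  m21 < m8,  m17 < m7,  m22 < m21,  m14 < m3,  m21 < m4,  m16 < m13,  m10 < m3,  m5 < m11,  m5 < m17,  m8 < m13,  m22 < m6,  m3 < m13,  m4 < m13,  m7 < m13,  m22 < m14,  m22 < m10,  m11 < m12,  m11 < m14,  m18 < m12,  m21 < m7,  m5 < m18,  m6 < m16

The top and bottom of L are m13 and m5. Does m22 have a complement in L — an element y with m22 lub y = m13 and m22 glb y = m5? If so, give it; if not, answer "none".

none

For every candidate y, either m22 ∨ y ≠ m13 or m22 ∧ y ≠ m5; no complement exists.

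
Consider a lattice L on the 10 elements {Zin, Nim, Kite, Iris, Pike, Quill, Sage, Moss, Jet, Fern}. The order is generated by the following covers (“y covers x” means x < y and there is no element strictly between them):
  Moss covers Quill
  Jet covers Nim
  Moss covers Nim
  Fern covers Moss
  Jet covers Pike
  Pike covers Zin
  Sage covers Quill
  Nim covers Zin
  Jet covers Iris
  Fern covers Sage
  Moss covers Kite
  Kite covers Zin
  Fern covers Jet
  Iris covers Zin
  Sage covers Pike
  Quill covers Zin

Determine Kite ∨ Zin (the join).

Common upper bounds of {Kite, Zin}: Fern, Kite, Moss.
The least among these is Kite.

Kite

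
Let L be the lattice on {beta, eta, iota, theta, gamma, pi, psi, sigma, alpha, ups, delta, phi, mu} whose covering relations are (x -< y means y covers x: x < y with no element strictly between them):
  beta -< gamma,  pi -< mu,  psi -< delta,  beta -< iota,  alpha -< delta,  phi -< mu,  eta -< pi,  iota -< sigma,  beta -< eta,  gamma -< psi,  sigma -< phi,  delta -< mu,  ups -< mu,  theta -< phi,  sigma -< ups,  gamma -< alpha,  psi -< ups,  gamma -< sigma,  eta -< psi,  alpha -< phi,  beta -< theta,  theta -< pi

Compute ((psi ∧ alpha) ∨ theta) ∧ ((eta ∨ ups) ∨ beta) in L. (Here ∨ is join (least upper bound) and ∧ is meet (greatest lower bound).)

sigma

psi ∧ alpha = gamma
gamma ∨ theta = phi
eta ∨ ups = ups
ups ∨ beta = ups
phi ∧ ups = sigma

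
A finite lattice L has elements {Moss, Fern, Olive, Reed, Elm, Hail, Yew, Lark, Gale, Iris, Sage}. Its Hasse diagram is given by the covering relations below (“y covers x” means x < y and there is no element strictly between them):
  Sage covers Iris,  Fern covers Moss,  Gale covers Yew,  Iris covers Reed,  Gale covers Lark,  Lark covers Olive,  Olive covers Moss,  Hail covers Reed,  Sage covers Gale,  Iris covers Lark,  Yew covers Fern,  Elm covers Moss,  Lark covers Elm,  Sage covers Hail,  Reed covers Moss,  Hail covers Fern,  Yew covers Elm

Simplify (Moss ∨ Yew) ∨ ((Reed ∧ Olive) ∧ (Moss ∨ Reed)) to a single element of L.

Yew

Moss ∨ Yew = Yew
Reed ∧ Olive = Moss
Moss ∨ Reed = Reed
Moss ∧ Reed = Moss
Yew ∨ Moss = Yew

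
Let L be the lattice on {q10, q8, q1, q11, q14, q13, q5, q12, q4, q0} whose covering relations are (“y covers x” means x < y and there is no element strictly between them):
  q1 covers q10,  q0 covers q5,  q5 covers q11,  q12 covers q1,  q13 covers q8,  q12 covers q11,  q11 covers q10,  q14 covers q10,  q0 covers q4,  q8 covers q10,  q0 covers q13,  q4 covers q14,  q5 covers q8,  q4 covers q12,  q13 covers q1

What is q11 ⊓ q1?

Common lower bounds of {q11, q1}: q10.
The greatest among these is q10.

q10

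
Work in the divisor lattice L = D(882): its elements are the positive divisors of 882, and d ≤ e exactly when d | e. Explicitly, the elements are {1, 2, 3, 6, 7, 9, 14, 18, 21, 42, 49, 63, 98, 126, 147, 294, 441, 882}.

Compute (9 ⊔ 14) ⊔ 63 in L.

9 ∨ 14 = 126
126 ∨ 63 = 126

126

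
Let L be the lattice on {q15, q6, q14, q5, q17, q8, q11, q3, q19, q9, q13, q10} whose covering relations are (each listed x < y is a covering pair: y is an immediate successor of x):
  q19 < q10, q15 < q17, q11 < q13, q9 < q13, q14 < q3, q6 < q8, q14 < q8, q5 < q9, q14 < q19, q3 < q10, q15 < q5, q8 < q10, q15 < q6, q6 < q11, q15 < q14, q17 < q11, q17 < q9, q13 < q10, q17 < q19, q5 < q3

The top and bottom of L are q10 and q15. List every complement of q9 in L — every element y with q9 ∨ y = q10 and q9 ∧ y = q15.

q14, q8

Need y with q9 ∨ y = q10 and q9 ∧ y = q15.
Checking each element gives: q14, q8.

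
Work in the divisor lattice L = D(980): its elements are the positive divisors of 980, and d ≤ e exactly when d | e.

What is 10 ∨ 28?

In the divisibility order, the join is the least common multiple: lcm(10, 28) = 140.

140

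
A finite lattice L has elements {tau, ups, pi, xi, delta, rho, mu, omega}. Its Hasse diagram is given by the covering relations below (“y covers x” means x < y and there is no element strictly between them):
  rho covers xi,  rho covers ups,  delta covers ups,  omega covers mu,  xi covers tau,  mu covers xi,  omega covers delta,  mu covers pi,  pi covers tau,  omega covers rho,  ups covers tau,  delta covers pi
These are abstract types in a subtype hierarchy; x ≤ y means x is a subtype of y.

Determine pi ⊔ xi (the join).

Common upper bounds of {pi, xi}: mu, omega.
The least among these is mu.

mu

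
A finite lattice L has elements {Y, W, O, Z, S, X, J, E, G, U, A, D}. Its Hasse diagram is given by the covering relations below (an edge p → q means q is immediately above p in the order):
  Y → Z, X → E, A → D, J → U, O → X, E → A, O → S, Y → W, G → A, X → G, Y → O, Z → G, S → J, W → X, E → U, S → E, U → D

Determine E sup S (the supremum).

Common upper bounds of {E, S}: A, D, E, U.
The least among these is E.

E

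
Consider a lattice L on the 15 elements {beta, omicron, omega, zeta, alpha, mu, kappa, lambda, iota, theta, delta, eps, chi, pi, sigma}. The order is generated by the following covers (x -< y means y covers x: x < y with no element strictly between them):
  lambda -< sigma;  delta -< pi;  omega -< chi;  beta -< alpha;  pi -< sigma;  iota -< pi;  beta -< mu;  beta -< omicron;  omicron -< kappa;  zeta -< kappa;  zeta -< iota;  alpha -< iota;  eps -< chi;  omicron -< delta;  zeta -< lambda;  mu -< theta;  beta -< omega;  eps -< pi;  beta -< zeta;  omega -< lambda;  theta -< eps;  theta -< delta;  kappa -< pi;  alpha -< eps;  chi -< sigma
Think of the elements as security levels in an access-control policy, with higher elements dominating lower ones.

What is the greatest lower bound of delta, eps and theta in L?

theta

Common lower bounds of {delta, eps, theta}: beta, mu, theta.
The greatest among these is theta.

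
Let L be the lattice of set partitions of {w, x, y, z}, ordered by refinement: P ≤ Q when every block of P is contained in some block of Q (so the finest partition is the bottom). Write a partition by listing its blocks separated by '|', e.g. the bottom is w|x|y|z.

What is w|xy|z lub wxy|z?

Common upper bounds of {w|xy|z, wxy|z}: wxyz, wxy|z.
The least among these is wxy|z.

wxy|z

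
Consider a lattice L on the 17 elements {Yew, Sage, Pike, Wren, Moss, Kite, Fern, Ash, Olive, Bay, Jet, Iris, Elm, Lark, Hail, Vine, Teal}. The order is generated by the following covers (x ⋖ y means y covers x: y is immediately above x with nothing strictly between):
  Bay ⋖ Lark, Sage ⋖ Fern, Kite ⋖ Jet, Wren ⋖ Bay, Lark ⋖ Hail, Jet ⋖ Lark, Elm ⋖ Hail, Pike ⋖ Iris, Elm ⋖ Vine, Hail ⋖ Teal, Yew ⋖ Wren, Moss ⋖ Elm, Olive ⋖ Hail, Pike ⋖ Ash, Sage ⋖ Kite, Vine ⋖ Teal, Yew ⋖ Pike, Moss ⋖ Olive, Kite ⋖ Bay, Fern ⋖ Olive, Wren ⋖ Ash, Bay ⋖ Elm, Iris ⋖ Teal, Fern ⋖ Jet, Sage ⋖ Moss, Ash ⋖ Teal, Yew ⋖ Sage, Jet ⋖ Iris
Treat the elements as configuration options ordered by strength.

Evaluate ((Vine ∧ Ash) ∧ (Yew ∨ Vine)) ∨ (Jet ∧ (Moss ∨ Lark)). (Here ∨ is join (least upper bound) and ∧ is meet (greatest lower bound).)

Lark

Vine ∧ Ash = Wren
Yew ∨ Vine = Vine
Wren ∧ Vine = Wren
Moss ∨ Lark = Hail
Jet ∧ Hail = Jet
Wren ∨ Jet = Lark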